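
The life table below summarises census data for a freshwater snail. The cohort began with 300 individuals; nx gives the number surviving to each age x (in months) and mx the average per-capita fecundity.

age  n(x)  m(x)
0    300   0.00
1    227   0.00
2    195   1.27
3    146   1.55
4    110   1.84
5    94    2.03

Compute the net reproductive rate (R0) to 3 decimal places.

lx = nx/n0 = nx/300: 1, 0.75667…, 0.65, 0.48667…, 0.36667…, 0.31333…
lx·mx by age: 0, 0, 0.8255, 0.754333…, 0.674667…, 0.636067…
R0 = Σ lx·mx = 2.890567… → 2.891

2.891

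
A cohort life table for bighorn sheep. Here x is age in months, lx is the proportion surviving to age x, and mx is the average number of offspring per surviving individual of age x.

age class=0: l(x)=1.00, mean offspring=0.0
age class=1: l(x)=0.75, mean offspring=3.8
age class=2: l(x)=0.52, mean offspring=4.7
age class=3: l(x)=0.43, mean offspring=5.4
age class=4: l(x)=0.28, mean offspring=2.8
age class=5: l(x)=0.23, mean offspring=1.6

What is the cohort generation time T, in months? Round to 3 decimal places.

2.245

lx·mx: 0, 2.85, 2.444, 2.322, 0.784, 0.368 → R0 = 8.768
x·lx·mx: 0, 2.85, 4.888, 6.966, 3.136, 1.84 → Σ = 19.68
T = 19.68 / 8.768 = 2.244526… → 2.245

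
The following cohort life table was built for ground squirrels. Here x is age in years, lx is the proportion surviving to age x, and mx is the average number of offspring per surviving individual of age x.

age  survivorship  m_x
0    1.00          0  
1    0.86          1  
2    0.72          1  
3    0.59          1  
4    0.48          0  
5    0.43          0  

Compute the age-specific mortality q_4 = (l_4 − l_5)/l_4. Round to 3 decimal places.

q_4 = (l_4 − l_5) / l_4 = (0.48 − 0.43) / 0.48
     = 0.05 / 0.48 = 0.104167… → 0.104

0.104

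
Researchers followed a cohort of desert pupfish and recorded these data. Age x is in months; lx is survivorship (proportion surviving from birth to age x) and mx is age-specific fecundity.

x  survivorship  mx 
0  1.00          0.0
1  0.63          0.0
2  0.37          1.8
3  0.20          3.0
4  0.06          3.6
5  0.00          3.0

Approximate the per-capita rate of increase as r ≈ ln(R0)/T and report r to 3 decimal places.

R0 = Σ lx·mx = 0 + 0 + 0.666 + 0.6 + 0.216 + 0 = 1.482
Σ x·lx·mx = 3.996; T = 3.996/1.482 = 2.69636…
r ≈ ln(R0)/T = ln(1.482)/2.69636… = 0.1459… → 0.146

0.146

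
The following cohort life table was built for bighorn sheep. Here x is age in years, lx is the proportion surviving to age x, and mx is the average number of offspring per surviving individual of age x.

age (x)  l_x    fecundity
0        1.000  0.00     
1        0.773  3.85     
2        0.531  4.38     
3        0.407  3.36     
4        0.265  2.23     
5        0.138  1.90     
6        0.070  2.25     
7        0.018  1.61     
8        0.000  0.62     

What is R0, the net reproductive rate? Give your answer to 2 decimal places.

7.71

lx·mx by age: 0, 2.97605, 2.32578, 1.36752, 0.59095, 0.2622, 0.1575, 0.02898, 0
R0 = Σ lx·mx = 7.70898 → 7.71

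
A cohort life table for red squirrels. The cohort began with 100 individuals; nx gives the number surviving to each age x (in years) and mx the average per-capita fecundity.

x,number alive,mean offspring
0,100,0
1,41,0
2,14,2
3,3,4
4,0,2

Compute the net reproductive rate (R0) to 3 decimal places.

0.400

lx = nx/n0 = nx/100: 1, 0.41, 0.14, 0.03, 0
lx·mx by age: 0, 0, 0.28, 0.12, 0
R0 = Σ lx·mx = 0.4 → 0.400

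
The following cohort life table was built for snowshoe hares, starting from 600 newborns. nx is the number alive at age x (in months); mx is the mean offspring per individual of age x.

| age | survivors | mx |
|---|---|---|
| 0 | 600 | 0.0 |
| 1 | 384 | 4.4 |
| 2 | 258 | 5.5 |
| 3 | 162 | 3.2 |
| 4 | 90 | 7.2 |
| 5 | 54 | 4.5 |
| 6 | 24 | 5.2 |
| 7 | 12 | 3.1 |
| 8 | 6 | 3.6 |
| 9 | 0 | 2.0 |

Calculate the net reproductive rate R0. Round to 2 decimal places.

7.84

lx = nx/n0 = nx/600: 1, 0.64, 0.43, 0.27, 0.15, 0.09, 0.04, 0.02, 0.01, 0
lx·mx by age: 0, 2.816, 2.365, 0.864, 1.08, 0.405, 0.208, 0.062, 0.036, 0
R0 = Σ lx·mx = 7.836 → 7.84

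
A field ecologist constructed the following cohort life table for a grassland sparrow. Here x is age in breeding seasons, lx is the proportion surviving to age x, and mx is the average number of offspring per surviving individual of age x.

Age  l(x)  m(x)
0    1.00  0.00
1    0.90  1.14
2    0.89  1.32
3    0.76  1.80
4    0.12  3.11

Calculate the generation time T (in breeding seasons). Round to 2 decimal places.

2.28

lx·mx: 0, 1.026, 1.1748, 1.368, 0.3732 → R0 = 3.942
x·lx·mx: 0, 1.026, 2.3496, 4.104, 1.4928 → Σ = 8.9724
T = 8.9724 / 3.942 = 2.276104… → 2.28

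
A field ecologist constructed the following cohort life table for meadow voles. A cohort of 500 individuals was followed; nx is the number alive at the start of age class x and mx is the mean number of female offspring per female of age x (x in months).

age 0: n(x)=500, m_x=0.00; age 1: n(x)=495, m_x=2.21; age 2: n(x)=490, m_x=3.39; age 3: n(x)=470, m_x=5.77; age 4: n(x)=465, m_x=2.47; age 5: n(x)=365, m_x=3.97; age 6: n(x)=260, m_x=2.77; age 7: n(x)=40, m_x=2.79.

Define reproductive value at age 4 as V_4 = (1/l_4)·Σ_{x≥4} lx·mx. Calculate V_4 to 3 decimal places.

7.375

lx = nx/n0 = nx/500: 1, 0.99, 0.98, 0.94, 0.93, 0.73, 0.52, 0.08
lx·mx for x ≥ 4: 2.2971, 2.8981, 1.4404, 0.2232 → sum = 6.8588
V_4 = 6.8588 / l_4 = 6.8588 / 0.93 = 7.375054… → 7.375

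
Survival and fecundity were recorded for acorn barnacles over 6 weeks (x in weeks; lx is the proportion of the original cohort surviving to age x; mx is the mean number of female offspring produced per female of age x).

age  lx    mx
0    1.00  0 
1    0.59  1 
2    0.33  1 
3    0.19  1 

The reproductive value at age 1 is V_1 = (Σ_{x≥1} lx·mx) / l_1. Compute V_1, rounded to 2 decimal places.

1.88

lx·mx for x ≥ 1: 0.59, 0.33, 0.19 → sum = 1.11
V_1 = 1.11 / l_1 = 1.11 / 0.59 = 1.881356… → 1.88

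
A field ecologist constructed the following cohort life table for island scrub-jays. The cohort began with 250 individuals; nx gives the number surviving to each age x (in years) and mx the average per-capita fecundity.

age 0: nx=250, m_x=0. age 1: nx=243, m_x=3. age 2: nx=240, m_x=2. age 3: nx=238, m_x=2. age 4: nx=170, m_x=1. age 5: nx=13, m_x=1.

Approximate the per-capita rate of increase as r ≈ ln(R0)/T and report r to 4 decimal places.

lx = nx/n0 = nx/250: 1, 0.972, 0.96, 0.952, 0.68, 0.052
R0 = Σ lx·mx = 0 + 2.916 + 1.92 + 1.904 + 0.68 + 0.052 = 7.472
Σ x·lx·mx = 15.448; T = 15.448/7.472 = 2.06745…
r ≈ ln(R0)/T = ln(7.472)/2.06745… = 0.972774… → 0.9728

0.9728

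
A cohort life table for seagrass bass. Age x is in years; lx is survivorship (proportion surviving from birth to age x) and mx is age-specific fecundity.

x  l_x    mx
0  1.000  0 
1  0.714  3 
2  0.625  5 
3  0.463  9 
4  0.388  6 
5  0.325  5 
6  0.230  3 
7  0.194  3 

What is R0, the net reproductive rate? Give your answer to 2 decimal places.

lx·mx by age: 0, 2.142, 3.125, 4.167, 2.328, 1.625, 0.69, 0.582
R0 = Σ lx·mx = 14.659 → 14.66

14.66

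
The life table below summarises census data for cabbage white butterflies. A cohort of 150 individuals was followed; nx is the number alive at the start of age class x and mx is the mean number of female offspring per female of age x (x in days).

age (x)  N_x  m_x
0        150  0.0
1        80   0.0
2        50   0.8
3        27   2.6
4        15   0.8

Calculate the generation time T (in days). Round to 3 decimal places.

2.771

lx = nx/n0 = nx/150: 1, 0.53333…, 0.33333…, 0.18, 0.1
lx·mx: 0, 0, 0.266667…, 0.468, 0.08 → R0 = 0.814667…
x·lx·mx: 0, 0, 0.533333…, 1.404, 0.32 → Σ = 2.257333…
T = 2.257333… / 0.814667… = 2.770867… → 2.771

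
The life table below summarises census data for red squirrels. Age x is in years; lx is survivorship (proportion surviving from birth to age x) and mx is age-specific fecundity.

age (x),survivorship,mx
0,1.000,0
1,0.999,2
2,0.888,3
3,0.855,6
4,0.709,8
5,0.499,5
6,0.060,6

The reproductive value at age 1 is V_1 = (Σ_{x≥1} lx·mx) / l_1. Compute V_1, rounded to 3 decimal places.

lx·mx for x ≥ 1: 1.998, 2.664, 5.13, 5.672, 2.495, 0.36 → sum = 18.319
V_1 = 18.319 / l_1 = 18.319 / 0.999 = 18.337337… → 18.337

18.337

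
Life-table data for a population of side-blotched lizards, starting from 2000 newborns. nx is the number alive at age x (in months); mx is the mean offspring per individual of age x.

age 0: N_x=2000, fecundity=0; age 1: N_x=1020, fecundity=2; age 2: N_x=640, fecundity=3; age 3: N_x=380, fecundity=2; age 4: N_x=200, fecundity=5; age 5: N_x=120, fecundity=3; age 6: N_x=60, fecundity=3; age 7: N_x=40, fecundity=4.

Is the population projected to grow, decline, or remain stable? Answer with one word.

growing

lx = nx/n0 = nx/2000: 1, 0.51, 0.32, 0.19, 0.1, 0.06, 0.03, 0.02
R0 = Σ lx·mx = 0 + 1.02 + 0.96 + 0.38 + 0.5 + 0.18 + 0.09 + 0.08 = 3.21
R0 > 1, so the population is growing.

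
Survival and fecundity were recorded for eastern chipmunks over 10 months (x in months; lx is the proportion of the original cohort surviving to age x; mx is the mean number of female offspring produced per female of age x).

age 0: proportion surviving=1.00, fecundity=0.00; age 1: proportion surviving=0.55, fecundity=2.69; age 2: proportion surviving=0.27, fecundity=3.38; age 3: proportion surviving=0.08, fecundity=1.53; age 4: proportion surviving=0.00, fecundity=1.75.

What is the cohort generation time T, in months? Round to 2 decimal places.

1.46

lx·mx: 0, 1.4795, 0.9126, 0.1224, 0 → R0 = 2.5145
x·lx·mx: 0, 1.4795, 1.8252, 0.3672, 0 → Σ = 3.6719
T = 3.6719 / 2.5145 = 1.46029… → 1.46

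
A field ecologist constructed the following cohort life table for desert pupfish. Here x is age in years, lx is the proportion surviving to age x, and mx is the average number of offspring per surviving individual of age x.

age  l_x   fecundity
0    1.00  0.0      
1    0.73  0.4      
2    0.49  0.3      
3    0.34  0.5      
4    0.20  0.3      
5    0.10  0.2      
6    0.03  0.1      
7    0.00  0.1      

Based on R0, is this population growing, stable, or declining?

declining

R0 = Σ lx·mx = 0 + 0.292 + 0.147 + 0.17 + 0.06 + 0.02 + 0.003 + 0 = 0.692
R0 < 1, so the population is declining.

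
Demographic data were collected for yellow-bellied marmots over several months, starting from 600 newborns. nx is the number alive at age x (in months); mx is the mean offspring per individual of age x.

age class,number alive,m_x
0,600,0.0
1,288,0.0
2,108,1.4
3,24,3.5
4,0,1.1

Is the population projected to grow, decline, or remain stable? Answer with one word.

declining

lx = nx/n0 = nx/600: 1, 0.48, 0.18, 0.04, 0
R0 = Σ lx·mx = 0 + 0 + 0.252 + 0.14 + 0 = 0.392
R0 < 1, so the population is declining.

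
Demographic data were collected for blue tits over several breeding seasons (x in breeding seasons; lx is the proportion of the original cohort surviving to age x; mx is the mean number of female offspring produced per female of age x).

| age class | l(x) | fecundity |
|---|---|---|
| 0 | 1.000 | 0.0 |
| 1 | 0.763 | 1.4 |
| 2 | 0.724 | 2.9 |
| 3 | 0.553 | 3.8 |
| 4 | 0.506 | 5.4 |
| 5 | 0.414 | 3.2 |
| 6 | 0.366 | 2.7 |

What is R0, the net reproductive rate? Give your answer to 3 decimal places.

10.315

lx·mx by age: 0, 1.0682, 2.0996, 2.1014, 2.7324, 1.3248, 0.9882
R0 = Σ lx·mx = 10.3146 → 10.315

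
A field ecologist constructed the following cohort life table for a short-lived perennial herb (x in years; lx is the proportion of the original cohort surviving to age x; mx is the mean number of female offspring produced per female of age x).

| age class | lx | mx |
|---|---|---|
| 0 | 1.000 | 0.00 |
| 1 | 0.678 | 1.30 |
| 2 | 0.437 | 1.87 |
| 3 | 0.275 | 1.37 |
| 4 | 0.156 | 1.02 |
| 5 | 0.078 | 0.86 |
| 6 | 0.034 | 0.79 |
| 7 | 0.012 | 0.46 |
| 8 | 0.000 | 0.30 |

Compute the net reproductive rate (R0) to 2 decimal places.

lx·mx by age: 0, 0.8814, 0.81719, 0.37675, 0.15912, 0.06708, 0.02686, 0.00552, 0
R0 = Σ lx·mx = 2.33392 → 2.33

2.33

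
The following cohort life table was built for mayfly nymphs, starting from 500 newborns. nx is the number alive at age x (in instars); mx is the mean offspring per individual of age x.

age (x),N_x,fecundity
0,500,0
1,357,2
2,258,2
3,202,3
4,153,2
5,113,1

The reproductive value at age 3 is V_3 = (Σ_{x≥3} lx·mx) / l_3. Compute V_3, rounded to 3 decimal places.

5.074

lx = nx/n0 = nx/500: 1, 0.714, 0.516, 0.404, 0.306, 0.226
lx·mx for x ≥ 3: 1.212, 0.612, 0.226 → sum = 2.05
V_3 = 2.05 / l_3 = 2.05 / 0.404 = 5.074257… → 5.074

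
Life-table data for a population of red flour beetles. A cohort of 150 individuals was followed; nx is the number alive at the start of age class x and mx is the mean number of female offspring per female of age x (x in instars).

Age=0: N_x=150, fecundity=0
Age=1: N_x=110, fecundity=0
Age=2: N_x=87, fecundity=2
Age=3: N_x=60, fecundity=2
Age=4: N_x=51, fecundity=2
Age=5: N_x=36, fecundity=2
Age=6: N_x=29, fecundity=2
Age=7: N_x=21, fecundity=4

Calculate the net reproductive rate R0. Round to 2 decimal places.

4.07

lx = nx/n0 = nx/150: 1, 0.73333…, 0.58, 0.4, 0.34, 0.24, 0.19333…, 0.14
lx·mx by age: 0, 0, 1.16, 0.8, 0.68, 0.48, 0.386667…, 0.56
R0 = Σ lx·mx = 4.066667… → 4.07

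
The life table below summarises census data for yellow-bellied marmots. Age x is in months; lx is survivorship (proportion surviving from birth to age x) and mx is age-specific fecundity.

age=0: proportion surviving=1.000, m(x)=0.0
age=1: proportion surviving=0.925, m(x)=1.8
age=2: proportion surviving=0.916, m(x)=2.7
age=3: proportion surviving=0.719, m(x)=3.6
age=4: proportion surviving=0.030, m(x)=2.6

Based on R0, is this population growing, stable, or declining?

growing

R0 = Σ lx·mx = 0 + 1.665 + 2.4732 + 2.5884 + 0.078 = 6.8046
R0 > 1, so the population is growing.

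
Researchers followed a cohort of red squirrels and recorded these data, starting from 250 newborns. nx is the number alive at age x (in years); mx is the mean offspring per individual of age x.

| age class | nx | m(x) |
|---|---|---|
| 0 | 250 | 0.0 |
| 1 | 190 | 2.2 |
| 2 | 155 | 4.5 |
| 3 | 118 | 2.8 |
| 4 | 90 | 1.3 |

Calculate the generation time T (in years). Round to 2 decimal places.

2.09

lx = nx/n0 = nx/250: 1, 0.76, 0.62, 0.472, 0.36
lx·mx: 0, 1.672, 2.79, 1.3216, 0.468 → R0 = 6.2516
x·lx·mx: 0, 1.672, 5.58, 3.9648, 1.872 → Σ = 13.0888
T = 13.0888 / 6.2516 = 2.093672… → 2.09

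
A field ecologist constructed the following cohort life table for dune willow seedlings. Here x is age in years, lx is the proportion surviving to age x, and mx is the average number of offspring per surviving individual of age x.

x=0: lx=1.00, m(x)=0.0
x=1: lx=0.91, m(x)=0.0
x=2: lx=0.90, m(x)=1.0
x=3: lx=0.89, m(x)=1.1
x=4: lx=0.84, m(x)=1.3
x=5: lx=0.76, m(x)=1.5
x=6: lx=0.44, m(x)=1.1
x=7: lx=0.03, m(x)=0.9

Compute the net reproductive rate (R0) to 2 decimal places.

lx·mx by age: 0, 0, 0.9, 0.979, 1.092, 1.14, 0.484, 0.027
R0 = Σ lx·mx = 4.622 → 4.62

4.62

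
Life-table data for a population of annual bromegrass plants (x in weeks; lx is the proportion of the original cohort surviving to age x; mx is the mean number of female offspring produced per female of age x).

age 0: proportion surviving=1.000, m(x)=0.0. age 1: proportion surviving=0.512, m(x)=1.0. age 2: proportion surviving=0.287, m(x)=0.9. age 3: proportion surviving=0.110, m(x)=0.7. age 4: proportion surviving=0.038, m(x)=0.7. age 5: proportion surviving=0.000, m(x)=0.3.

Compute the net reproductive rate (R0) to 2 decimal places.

lx·mx by age: 0, 0.512, 0.2583, 0.077, 0.0266, 0
R0 = Σ lx·mx = 0.8739 → 0.87

0.87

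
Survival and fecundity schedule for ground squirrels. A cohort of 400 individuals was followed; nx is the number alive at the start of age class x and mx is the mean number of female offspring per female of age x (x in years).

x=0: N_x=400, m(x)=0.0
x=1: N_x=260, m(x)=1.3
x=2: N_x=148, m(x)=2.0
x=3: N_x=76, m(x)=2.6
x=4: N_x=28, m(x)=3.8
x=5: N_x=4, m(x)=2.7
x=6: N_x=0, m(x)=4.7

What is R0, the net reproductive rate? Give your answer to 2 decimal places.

2.37

lx = nx/n0 = nx/400: 1, 0.65, 0.37, 0.19, 0.07, 0.01, 0
lx·mx by age: 0, 0.845, 0.74, 0.494, 0.266, 0.027, 0
R0 = Σ lx·mx = 2.372 → 2.37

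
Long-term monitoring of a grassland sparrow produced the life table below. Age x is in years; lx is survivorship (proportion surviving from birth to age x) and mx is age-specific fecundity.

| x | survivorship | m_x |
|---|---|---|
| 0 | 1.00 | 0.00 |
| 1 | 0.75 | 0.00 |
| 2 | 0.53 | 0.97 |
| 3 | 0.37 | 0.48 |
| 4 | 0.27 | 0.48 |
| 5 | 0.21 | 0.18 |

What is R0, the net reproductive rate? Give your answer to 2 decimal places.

0.86

lx·mx by age: 0, 0, 0.5141, 0.1776, 0.1296, 0.0378
R0 = Σ lx·mx = 0.8591 → 0.86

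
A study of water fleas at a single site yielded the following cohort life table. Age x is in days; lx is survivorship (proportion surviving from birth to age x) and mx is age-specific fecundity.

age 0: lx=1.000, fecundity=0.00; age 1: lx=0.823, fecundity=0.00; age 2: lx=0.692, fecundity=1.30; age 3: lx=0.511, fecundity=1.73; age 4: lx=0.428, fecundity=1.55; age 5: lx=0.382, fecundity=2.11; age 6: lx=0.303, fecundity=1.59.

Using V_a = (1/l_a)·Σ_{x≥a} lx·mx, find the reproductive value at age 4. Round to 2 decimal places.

lx·mx for x ≥ 4: 0.6634, 0.80602, 0.48177 → sum = 1.95119
V_4 = 1.95119 / l_4 = 1.95119 / 0.428 = 4.558855… → 4.56

4.56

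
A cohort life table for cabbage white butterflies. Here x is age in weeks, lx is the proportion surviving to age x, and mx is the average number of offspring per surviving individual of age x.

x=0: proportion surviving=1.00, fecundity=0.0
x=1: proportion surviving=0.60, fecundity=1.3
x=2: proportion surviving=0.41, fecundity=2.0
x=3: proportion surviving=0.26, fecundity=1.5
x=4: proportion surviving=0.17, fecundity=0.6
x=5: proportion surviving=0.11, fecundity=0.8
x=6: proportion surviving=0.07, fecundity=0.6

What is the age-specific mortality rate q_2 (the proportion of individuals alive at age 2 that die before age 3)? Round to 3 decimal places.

q_2 = (l_2 − l_3) / l_2 = (0.41 − 0.26) / 0.41
     = 0.15 / 0.41 = 0.365854… → 0.366

0.366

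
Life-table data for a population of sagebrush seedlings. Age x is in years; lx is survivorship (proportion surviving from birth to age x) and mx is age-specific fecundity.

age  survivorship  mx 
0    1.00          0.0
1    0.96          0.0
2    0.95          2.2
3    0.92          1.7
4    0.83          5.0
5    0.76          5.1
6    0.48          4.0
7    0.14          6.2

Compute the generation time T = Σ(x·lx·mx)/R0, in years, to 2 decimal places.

lx·mx: 0, 0, 2.09, 1.564, 4.15, 3.876, 1.92, 0.868 → R0 = 14.468
x·lx·mx: 0, 0, 4.18, 4.692, 16.6, 19.38, 11.52, 6.076 → Σ = 62.448
T = 62.448 / 14.468 = 4.316284… → 4.32

4.32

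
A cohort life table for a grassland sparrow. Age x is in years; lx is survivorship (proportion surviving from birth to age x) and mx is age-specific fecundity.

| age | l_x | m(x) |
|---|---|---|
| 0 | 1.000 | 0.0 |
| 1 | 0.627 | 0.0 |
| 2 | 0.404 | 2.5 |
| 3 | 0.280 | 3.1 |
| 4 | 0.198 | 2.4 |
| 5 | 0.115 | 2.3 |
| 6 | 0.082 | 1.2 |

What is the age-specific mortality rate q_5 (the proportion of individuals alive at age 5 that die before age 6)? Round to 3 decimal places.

q_5 = (l_5 − l_6) / l_5 = (0.115 − 0.082) / 0.115
     = 0.033 / 0.115 = 0.286957… → 0.287

0.287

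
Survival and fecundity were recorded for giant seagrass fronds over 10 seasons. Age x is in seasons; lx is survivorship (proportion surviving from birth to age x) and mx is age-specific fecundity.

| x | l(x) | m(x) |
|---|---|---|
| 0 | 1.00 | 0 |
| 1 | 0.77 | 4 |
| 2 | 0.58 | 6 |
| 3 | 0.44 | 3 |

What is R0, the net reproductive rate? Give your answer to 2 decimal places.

lx·mx by age: 0, 3.08, 3.48, 1.32
R0 = Σ lx·mx = 7.88 → 7.88

7.88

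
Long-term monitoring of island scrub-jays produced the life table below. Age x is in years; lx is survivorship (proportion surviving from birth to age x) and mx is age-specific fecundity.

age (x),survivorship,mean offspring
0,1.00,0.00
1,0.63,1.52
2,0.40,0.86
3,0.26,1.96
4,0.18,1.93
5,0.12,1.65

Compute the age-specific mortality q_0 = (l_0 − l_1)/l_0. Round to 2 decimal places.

q_0 = (l_0 − l_1) / l_0 = (1 − 0.63) / 1
     = 0.37 / 1 = 0.37 → 0.37

0.37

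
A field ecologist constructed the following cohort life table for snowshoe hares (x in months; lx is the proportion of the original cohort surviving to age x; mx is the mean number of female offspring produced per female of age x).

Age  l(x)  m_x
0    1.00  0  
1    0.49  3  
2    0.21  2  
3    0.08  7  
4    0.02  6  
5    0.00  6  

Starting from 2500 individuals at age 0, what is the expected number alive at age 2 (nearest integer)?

525

Expected survivors = N0 · l_2 = 2500 × 0.21 = 525 → 525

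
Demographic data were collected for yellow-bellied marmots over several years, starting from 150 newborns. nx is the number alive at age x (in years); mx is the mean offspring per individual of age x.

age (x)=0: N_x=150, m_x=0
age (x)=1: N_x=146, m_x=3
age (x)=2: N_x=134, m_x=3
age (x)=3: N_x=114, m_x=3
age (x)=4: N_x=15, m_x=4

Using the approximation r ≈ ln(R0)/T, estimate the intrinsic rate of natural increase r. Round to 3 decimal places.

lx = nx/n0 = nx/150: 1, 0.97333…, 0.89333…, 0.76, 0.1
R0 = Σ lx·mx = 0 + 2.92… + 2.68… + 2.28 + 0.4 = 8.28…
Σ x·lx·mx = 16.72…; T = 16.72…/8.28… = 2.01932…
r ≈ ln(R0)/T = ln(8.28…)/2.01932… = 1.04681… → 1.047

1.047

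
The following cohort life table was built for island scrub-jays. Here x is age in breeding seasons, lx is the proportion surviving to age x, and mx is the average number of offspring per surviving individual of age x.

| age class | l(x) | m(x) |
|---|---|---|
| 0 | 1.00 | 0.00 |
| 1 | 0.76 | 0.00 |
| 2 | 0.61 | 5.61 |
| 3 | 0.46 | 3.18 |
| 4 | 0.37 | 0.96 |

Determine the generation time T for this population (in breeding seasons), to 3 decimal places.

lx·mx: 0, 0, 3.4221, 1.4628, 0.3552 → R0 = 5.2401
x·lx·mx: 0, 0, 6.8442, 4.3884, 1.4208 → Σ = 12.6534
T = 12.6534 / 5.2401 = 2.414725… → 2.415

2.415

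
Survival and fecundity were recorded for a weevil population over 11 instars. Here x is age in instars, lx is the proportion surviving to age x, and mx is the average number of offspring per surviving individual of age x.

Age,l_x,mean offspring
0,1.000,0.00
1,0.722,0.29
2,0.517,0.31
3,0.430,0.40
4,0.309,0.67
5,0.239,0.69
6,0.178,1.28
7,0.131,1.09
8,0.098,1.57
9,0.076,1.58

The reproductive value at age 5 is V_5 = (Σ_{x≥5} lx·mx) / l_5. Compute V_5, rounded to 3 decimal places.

3.387

lx·mx for x ≥ 5: 0.16491, 0.22784, 0.14279, 0.15386, 0.12008 → sum = 0.80948
V_5 = 0.80948 / l_5 = 0.80948 / 0.239 = 3.386946… → 3.387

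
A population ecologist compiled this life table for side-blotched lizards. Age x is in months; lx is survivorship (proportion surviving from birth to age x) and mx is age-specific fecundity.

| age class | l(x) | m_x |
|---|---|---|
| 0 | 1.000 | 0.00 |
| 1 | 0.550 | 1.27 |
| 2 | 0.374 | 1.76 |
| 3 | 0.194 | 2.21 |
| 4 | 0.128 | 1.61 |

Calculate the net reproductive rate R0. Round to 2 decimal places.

1.99

lx·mx by age: 0, 0.6985, 0.65824, 0.42874, 0.20608
R0 = Σ lx·mx = 1.99156 → 1.99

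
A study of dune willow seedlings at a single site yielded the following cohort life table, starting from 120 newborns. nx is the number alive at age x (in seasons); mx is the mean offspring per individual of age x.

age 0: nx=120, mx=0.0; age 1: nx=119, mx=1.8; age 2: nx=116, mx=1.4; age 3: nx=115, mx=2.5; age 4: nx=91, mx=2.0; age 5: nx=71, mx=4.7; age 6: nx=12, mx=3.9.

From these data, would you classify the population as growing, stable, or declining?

growing

lx = nx/n0 = nx/120: 1, 0.99167…, 0.96667…, 0.95833…, 0.75833…, 0.59167…, 0.1
R0 = Σ lx·mx = 0 + 1.785… + 1.353333… + 2.395833… + 1.516667… + 2.780833… + 0.39 = 10.221667…
R0 > 1, so the population is growing.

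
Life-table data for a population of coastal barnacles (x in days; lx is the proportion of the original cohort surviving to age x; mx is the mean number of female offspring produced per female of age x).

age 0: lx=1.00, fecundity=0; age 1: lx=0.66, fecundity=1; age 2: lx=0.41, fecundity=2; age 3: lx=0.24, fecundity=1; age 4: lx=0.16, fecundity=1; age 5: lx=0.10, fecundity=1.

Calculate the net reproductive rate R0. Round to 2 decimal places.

lx·mx by age: 0, 0.66, 0.82, 0.24, 0.16, 0.1
R0 = Σ lx·mx = 1.98 → 1.98

1.98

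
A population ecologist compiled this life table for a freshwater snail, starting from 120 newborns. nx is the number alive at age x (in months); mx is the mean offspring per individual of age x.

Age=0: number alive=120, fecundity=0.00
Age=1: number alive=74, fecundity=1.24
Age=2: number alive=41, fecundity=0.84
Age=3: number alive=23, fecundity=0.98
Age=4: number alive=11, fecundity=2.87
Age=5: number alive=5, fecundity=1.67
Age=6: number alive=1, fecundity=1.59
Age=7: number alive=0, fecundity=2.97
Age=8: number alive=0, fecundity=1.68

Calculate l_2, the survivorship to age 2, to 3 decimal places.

l_2 = n_2/n_0 = 41/120 = 0.341667… → 0.342

0.342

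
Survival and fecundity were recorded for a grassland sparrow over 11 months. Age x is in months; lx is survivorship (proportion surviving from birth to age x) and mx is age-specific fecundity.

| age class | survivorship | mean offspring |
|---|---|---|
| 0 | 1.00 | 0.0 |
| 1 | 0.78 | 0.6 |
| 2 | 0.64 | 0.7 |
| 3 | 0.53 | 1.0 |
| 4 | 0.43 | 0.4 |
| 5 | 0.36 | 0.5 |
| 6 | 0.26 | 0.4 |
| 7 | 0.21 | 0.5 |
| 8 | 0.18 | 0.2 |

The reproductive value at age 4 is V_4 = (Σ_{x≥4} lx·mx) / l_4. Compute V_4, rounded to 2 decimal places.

1.39

lx·mx for x ≥ 4: 0.172, 0.18, 0.104, 0.105, 0.036 → sum = 0.597
V_4 = 0.597 / l_4 = 0.597 / 0.43 = 1.388372… → 1.39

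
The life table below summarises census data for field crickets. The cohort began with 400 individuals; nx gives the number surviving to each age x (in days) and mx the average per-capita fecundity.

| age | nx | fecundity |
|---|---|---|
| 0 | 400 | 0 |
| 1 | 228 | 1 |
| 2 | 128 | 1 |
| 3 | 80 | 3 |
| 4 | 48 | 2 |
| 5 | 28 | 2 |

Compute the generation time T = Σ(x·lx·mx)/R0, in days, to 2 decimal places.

lx = nx/n0 = nx/400: 1, 0.57, 0.32, 0.2, 0.12, 0.07
lx·mx: 0, 0.57, 0.32, 0.6, 0.24, 0.14 → R0 = 1.87
x·lx·mx: 0, 0.57, 0.64, 1.8, 0.96, 0.7 → Σ = 4.67
T = 4.67 / 1.87 = 2.497326… → 2.50

2.50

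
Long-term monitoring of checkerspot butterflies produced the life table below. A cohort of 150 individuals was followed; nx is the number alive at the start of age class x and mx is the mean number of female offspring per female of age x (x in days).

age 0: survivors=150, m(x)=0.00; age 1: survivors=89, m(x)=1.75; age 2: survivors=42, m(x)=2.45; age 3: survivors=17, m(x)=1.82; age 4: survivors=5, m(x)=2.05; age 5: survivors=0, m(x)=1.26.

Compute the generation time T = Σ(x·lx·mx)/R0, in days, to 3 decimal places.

lx = nx/n0 = nx/150: 1, 0.59333…, 0.28, 0.11333…, 0.03333…, 0
lx·mx: 0, 1.038333…, 0.686, 0.206267…, 0.068333…, 0 → R0 = 1.998933…
x·lx·mx: 0, 1.038333…, 1.372, 0.6188…, 0.273333…, 0 → Σ = 3.302467…
T = 3.302467… / 1.998933… = 1.652114… → 1.652

1.652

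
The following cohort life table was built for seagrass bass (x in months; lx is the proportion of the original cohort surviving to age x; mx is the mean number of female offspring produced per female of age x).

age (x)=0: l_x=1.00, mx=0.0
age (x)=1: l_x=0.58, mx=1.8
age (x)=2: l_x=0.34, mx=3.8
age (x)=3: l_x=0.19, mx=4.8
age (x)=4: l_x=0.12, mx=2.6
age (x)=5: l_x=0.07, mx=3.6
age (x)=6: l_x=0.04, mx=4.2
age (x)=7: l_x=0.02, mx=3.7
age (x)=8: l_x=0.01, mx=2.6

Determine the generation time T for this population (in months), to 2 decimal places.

lx·mx: 0, 1.044, 1.292, 0.912, 0.312, 0.252, 0.168, 0.074, 0.026 → R0 = 4.08
x·lx·mx: 0, 1.044, 2.584, 2.736, 1.248, 1.26, 1.008, 0.518, 0.208 → Σ = 10.606
T = 10.606 / 4.08 = 2.59951… → 2.60

2.60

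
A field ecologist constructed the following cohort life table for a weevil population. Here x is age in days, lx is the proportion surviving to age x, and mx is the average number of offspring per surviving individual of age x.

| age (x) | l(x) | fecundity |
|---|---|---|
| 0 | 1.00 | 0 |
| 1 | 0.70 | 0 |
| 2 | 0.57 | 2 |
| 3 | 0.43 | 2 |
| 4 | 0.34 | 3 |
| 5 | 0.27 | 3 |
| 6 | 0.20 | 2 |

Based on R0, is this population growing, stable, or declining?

R0 = Σ lx·mx = 0 + 0 + 1.14 + 0.86 + 1.02 + 0.81 + 0.4 = 4.23
R0 > 1, so the population is growing.

growing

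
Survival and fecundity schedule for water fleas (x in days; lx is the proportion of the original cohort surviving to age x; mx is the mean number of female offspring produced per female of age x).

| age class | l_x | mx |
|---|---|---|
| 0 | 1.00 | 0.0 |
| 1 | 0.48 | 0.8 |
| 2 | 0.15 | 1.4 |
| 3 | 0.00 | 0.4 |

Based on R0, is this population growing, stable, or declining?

declining

R0 = Σ lx·mx = 0 + 0.384 + 0.21 + 0 = 0.594
R0 < 1, so the population is declining.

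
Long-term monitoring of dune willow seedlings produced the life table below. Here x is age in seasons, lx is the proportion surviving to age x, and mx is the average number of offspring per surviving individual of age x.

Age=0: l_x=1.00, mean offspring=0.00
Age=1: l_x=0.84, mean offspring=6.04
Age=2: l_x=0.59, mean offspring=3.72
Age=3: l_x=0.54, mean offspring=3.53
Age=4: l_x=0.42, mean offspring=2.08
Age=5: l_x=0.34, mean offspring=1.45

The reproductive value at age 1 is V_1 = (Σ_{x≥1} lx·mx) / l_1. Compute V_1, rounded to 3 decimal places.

lx·mx for x ≥ 1: 5.0736, 2.1948, 1.9062, 0.8736, 0.493 → sum = 10.5412
V_1 = 10.5412 / l_1 = 10.5412 / 0.84 = 12.549048… → 12.549

12.549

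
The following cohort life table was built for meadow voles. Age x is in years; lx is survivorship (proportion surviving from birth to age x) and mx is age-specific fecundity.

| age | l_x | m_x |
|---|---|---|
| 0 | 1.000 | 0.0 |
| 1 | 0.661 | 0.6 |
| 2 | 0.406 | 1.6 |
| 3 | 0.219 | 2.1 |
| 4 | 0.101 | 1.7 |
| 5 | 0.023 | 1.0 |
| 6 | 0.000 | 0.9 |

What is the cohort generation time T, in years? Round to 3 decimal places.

lx·mx: 0, 0.3966, 0.6496, 0.4599, 0.1717, 0.023, 0 → R0 = 1.7008
x·lx·mx: 0, 0.3966, 1.2992, 1.3797, 0.6868, 0.115, 0 → Σ = 3.8773
T = 3.8773 / 1.7008 = 2.279692… → 2.280

2.280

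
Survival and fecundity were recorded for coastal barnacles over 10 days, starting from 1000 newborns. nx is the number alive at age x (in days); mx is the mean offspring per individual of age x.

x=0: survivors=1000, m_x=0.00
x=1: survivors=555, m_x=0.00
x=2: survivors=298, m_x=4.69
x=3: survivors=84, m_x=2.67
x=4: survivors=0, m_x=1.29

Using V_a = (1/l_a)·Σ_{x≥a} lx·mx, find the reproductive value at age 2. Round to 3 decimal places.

5.443

lx = nx/n0 = nx/1000: 1, 0.555, 0.298, 0.084, 0
lx·mx for x ≥ 2: 1.39762, 0.22428, 0 → sum = 1.6219
V_2 = 1.6219 / l_2 = 1.6219 / 0.298 = 5.442617… → 5.443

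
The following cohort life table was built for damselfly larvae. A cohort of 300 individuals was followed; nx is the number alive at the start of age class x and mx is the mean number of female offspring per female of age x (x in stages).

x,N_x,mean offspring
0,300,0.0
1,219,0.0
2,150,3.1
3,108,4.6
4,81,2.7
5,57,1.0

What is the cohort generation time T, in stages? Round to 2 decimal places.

lx = nx/n0 = nx/300: 1, 0.73, 0.5, 0.36, 0.27, 0.19
lx·mx: 0, 0, 1.55, 1.656, 0.729, 0.19 → R0 = 4.125
x·lx·mx: 0, 0, 3.1, 4.968, 2.916, 0.95 → Σ = 11.934
T = 11.934 / 4.125 = 2.893091… → 2.89

2.89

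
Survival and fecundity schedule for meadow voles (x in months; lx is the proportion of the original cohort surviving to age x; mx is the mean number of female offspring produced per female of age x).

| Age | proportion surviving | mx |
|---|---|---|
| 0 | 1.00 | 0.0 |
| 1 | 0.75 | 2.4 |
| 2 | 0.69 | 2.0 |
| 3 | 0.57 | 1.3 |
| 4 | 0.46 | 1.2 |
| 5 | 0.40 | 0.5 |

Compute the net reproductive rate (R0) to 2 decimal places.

lx·mx by age: 0, 1.8, 1.38, 0.741, 0.552, 0.2
R0 = Σ lx·mx = 4.673 → 4.67

4.67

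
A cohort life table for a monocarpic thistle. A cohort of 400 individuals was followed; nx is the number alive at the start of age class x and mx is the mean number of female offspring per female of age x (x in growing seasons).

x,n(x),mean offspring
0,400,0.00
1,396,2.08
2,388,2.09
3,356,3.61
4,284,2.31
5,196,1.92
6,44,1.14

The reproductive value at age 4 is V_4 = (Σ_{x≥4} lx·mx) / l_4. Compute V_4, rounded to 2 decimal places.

3.81

lx = nx/n0 = nx/400: 1, 0.99, 0.97, 0.89, 0.71, 0.49, 0.11
lx·mx for x ≥ 4: 1.6401, 0.9408, 0.1254 → sum = 2.7063
V_4 = 2.7063 / l_4 = 2.7063 / 0.71 = 3.81169… → 3.81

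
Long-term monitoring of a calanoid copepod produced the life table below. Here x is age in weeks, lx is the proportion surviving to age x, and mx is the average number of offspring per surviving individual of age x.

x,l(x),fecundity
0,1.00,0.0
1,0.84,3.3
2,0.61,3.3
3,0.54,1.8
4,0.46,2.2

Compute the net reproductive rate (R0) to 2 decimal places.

6.77

lx·mx by age: 0, 2.772, 2.013, 0.972, 1.012
R0 = Σ lx·mx = 6.769 → 6.77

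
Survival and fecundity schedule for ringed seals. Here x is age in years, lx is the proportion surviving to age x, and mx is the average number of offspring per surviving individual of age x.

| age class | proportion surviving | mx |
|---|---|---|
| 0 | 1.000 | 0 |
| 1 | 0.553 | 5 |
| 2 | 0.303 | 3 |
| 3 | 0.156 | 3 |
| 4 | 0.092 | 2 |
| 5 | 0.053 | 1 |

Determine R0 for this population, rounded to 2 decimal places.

lx·mx by age: 0, 2.765, 0.909, 0.468, 0.184, 0.053
R0 = Σ lx·mx = 4.379 → 4.38

4.38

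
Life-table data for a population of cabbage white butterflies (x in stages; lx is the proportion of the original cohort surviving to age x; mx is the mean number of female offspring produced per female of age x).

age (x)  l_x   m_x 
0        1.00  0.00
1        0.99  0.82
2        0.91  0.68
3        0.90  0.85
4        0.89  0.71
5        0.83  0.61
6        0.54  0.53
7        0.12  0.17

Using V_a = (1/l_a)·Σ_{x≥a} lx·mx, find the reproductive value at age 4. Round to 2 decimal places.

lx·mx for x ≥ 4: 0.6319, 0.5063, 0.2862, 0.0204 → sum = 1.4448
V_4 = 1.4448 / l_4 = 1.4448 / 0.89 = 1.623371… → 1.62

1.62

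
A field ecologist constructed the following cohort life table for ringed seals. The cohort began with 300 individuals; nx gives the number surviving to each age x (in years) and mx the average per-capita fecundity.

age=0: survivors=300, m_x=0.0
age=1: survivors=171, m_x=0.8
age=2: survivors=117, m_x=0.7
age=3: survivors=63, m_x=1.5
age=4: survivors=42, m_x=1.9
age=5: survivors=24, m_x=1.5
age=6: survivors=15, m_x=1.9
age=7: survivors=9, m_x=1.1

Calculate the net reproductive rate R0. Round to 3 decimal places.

1.558

lx = nx/n0 = nx/300: 1, 0.57, 0.39, 0.21, 0.14, 0.08, 0.05, 0.03
lx·mx by age: 0, 0.456, 0.273, 0.315, 0.266, 0.12, 0.095, 0.033
R0 = Σ lx·mx = 1.558 → 1.558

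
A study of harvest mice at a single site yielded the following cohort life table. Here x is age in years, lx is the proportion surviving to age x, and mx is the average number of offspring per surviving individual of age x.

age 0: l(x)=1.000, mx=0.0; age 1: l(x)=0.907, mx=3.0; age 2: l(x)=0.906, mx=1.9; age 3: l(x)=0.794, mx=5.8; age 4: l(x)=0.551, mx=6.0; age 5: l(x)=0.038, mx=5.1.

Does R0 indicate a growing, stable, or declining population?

R0 = Σ lx·mx = 0 + 2.721 + 1.7214 + 4.6052 + 3.306 + 0.1938 = 12.5474
R0 > 1, so the population is growing.

growing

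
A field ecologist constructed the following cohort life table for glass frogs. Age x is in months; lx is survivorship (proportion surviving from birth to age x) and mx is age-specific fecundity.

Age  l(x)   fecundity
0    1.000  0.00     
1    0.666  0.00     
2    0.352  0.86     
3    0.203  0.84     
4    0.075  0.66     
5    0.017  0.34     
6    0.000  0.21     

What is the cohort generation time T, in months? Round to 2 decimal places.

2.54

lx·mx: 0, 0, 0.30272, 0.17052, 0.0495, 0.00578, 0 → R0 = 0.52852
x·lx·mx: 0, 0, 0.60544, 0.51156, 0.198, 0.0289, 0 → Σ = 1.3439
T = 1.3439 / 0.52852 = 2.542761… → 2.54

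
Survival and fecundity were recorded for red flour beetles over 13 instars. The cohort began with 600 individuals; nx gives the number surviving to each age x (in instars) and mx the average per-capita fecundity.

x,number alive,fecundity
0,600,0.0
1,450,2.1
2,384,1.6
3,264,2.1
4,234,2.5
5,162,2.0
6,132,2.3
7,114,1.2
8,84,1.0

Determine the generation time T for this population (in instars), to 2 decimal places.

3.17

lx = nx/n0 = nx/600: 1, 0.75, 0.64, 0.44, 0.39, 0.27, 0.22, 0.19, 0.14
lx·mx: 0, 1.575, 1.024, 0.924, 0.975, 0.54, 0.506, 0.228, 0.14 → R0 = 5.912
x·lx·mx: 0, 1.575, 2.048, 2.772, 3.9, 2.7, 3.036, 1.596, 1.12 → Σ = 18.747
T = 18.747 / 5.912 = 3.171008… → 3.17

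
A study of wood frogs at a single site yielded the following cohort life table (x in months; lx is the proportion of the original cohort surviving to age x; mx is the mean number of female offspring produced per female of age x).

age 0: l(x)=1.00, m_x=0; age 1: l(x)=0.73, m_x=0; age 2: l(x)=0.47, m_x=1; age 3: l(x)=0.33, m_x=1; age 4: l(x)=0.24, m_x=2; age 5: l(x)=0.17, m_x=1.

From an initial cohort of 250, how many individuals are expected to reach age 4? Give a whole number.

60

Expected survivors = N0 · l_4 = 250 × 0.24 = 60 → 60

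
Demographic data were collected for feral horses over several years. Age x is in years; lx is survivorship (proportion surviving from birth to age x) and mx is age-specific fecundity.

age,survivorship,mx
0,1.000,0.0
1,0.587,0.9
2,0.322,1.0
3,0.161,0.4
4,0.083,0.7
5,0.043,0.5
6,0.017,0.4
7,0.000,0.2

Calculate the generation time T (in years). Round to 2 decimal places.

1.74

lx·mx: 0, 0.5283, 0.322, 0.0644, 0.0581, 0.0215, 0.0068, 0 → R0 = 1.0011
x·lx·mx: 0, 0.5283, 0.644, 0.1932, 0.2324, 0.1075, 0.0408, 0 → Σ = 1.7462
T = 1.7462 / 1.0011 = 1.744281… → 1.74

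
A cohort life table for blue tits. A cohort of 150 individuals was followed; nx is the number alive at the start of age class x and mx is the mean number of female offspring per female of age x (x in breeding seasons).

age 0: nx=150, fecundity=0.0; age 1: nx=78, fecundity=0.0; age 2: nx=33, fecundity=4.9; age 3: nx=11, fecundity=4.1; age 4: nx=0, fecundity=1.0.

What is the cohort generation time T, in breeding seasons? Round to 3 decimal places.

2.218

lx = nx/n0 = nx/150: 1, 0.52, 0.22, 0.07333…, 0
lx·mx: 0, 0, 1.078, 0.300667…, 0 → R0 = 1.378667…
x·lx·mx: 0, 0, 2.156, 0.902…, 0 → Σ = 3.058…
T = 3.058… / 1.378667… = 2.218085… → 2.218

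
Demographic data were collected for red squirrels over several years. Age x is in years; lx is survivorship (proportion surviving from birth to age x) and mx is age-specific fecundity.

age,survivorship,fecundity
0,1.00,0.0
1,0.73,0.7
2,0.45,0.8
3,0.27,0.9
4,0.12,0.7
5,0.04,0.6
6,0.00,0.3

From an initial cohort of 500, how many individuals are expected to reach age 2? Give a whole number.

225

Expected survivors = N0 · l_2 = 500 × 0.45 = 225 → 225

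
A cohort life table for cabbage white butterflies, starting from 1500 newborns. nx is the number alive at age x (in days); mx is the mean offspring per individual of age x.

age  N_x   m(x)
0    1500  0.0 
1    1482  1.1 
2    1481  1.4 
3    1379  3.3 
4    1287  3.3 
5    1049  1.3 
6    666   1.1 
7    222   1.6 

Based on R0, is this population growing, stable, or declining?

growing

lx = nx/n0 = nx/1500: 1, 0.988, 0.98733…, 0.91933…, 0.858, 0.69933…, 0.444, 0.148
R0 = Σ lx·mx = 0 + 1.0868 + 1.382267… + 3.0338… + 2.8314 + 0.909133… + 0.4884 + 0.2368 = 9.9686…
R0 > 1, so the population is growing.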